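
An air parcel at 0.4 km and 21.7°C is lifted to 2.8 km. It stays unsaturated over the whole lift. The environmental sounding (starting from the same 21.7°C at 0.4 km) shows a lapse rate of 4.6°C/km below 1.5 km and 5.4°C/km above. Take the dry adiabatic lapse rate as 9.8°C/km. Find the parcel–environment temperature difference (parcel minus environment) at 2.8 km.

Parcel:
  Dry to 2800 m: -9.8 × 2.4 km = -23.52°C, so T = -1.82°C.
Environment:
  Environment, lower layer to 1500 m: -4.6 × 1.1 km = -5.06°C, so T = 16.64°C.
  Environment, upper layer to 2800 m: -5.4 × 1.3 km = -7.02°C, so T = 9.62°C.
T_parcel − T_env = -1.82 − 9.62 = -11.44°C

-11.44°C (parcel cooler than environment)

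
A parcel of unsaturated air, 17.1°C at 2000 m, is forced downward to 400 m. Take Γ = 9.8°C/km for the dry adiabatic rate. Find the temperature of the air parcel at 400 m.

32.78°C

2000–400 m, dry adiabatic: Δz = 1.6 km ⇒ ΔT = +15.68°C; T = 32.78°C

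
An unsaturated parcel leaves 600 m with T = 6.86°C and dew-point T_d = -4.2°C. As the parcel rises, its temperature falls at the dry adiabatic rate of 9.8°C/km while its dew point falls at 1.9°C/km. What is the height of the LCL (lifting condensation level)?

2000 m

T and T_d converge at 9.8 − 1.9 = 7.9°C per km
Height above start = (6.86 − (-4.2)) / 7.9 = 1.4 km
LCL altitude = 600 m + 1400 m = 2000 m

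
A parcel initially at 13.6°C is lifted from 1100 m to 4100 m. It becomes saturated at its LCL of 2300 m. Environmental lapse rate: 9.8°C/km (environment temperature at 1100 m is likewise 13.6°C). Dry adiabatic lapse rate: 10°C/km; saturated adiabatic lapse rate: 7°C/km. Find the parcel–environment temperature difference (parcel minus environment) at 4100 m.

+4.8°C (parcel warmer than environment)

Parcel:
  1100–2300 m, dry: Δz = 1.2 km ⇒ ΔT = -12°C; T = 1.6°C
  2300–4100 m, saturated: Δz = 1.8 km ⇒ ΔT = -12.6°C; T = -11°C
Environment:
  1100–4100 m, environment: Δz = 3 km ⇒ ΔT = -29.4°C; T = -15.8°C
T_parcel − T_env = -11 − (-15.8) = +4.8°C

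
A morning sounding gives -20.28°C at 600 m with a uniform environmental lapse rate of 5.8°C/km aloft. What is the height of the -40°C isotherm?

Height above start = (-20.28 − (-40)) / 5.8 = 3.4 km
Altitude = 600 m + 3400 m = 4000 m

4000 m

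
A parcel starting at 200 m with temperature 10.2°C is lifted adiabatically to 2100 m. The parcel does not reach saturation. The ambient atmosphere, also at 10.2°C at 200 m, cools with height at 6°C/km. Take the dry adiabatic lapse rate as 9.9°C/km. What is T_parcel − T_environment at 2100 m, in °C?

-7.41°C (parcel cooler than environment)

Parcel:
  200–2100 m, dry: Δz = 1.9 km ⇒ ΔT = -18.81°C; T = -8.61°C
Environment:
  200–2100 m, environment: Δz = 1.9 km ⇒ ΔT = -11.4°C; T = -1.2°C
T_parcel − T_env = -8.61 − (-1.2) = -7.41°C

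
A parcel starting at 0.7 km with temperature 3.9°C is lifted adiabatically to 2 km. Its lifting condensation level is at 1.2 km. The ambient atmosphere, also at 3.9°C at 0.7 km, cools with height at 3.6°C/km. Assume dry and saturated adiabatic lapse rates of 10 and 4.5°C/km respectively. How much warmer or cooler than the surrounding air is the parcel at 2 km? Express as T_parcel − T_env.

-3.92°C (parcel cooler than environment)

Parcel:
  Dry to 1200 m: -10 × 0.5 km = -5°C, so T = -1.1°C.
  Saturated to 2000 m: -4.5 × 0.8 km = -3.6°C, so T = -4.7°C.
Environment:
  Environment to 2000 m: -3.6 × 1.3 km = -4.68°C, so T = -0.78°C.
T_parcel − T_env = -4.7 − (-0.78) = -3.92°C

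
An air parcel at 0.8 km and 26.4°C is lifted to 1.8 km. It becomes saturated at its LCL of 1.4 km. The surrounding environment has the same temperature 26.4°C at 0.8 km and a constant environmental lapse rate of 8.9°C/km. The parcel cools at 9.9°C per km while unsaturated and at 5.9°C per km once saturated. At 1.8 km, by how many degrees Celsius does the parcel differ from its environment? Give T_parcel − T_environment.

+0.6°C (parcel warmer than environment)

Parcel:
  Dry to 1400 m: -9.9 × 0.6 km = -5.94°C, so T = 20.46°C.
  Saturated to 1800 m: -5.9 × 0.4 km = -2.36°C, so T = 18.1°C.
Environment:
  Environment to 1800 m: -8.9 × 1 km = -8.9°C, so T = 17.5°C.
T_parcel − T_env = 18.1 − 17.5 = +0.6°C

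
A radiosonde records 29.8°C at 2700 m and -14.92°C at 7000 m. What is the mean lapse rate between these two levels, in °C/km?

10.4°C/km

Γ = −ΔT/Δz = (29.8 − (-14.92)) / (7000 − 2700) m
  = 44.72°C / 4.3 km = 10.4°C/km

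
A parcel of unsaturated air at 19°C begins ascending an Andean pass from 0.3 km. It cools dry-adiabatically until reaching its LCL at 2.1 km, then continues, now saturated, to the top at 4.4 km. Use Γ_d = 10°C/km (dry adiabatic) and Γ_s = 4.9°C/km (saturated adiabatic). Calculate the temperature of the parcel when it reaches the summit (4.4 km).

-10.27°C

From 300 m to 2100 m (dry): cools by 10 × 1.8 = 18°C, giving 1°C.
From 2100 m to 4400 m (saturated): cools by 4.9 × 2.3 = 11.27°C, giving -10.27°C.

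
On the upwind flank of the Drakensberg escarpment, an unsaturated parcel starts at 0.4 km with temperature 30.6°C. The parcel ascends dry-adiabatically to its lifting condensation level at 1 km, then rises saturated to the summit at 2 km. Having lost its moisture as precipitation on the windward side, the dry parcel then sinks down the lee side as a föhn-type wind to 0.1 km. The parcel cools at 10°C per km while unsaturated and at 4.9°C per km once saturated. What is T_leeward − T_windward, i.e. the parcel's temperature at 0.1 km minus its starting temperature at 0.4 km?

+8.1°C

400–1000 m, dry: Δz = 0.6 km ⇒ ΔT = -6°C; T = 24.6°C
1000–2000 m, saturated: Δz = 1 km ⇒ ΔT = -4.9°C; T = 19.7°C
2000–100 m, dry descent: Δz = 1.9 km ⇒ ΔT = +19°C; T = 38.7°C
Net change vs windward start: 38.7 − 30.6 = +8.1°C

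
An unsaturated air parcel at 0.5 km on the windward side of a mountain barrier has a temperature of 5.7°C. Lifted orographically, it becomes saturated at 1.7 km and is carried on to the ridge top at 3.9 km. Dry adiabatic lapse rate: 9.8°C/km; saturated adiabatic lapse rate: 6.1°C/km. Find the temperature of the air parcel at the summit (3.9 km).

-19.48°C

Dry to 1700 m: -9.8 × 1.2 km = -11.76°C, so T = -6.06°C.
Saturated to 3900 m: -6.1 × 2.2 km = -13.42°C, so T = -19.48°C.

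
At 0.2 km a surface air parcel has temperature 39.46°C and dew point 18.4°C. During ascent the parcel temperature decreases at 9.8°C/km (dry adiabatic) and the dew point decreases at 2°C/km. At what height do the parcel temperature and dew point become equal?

2.9 km

T and T_d converge at 9.8 − 2 = 7.8°C per km
Height above start = (39.46 − 18.4) / 7.8 = 2.7 km
LCL altitude = 200 m + 2700 m = 2900 m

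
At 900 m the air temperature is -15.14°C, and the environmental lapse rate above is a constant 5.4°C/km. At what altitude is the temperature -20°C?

Height above start = (-15.14 − (-20)) / 5.4 = 0.9 km
Altitude = 900 m + 900 m = 1800 m

1800 m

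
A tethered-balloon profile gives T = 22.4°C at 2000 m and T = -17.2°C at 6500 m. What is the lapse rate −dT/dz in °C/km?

8.8°C/km

Γ = −ΔT/Δz = (22.4 − (-17.2)) / (6500 − 2000) m
  = 39.6°C / 4.5 km = 8.8°C/km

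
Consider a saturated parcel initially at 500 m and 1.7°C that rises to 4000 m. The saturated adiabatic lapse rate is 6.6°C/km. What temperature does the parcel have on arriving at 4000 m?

-21.4°C

From 500 m to 4000 m (saturated adiabatic): cools by 6.6 × 3.5 = 23.1°C, giving -21.4°C.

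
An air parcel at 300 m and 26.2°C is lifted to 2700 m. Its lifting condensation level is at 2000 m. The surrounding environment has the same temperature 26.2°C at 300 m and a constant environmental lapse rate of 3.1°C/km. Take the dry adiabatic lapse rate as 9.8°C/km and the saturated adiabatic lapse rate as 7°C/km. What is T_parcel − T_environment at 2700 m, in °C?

-14.12°C (parcel cooler than environment)

Parcel:
  From 300 m to 2000 m (dry): cools by 9.8 × 1.7 = 16.66°C, giving 9.54°C.
  From 2000 m to 2700 m (saturated): cools by 7 × 0.7 = 4.9°C, giving 4.64°C.
Environment:
  From 300 m to 2700 m (environment): cools by 3.1 × 2.4 = 7.44°C, giving 18.76°C.
T_parcel − T_env = 4.64 − 18.76 = -14.12°C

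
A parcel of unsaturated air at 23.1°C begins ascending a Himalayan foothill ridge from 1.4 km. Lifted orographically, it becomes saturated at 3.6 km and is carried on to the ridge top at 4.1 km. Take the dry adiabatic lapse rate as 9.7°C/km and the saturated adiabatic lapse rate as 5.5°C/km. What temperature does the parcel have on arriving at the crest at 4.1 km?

-0.99°C

1400–3600 m, dry: Δz = 2.2 km ⇒ ΔT = -21.34°C; T = 1.76°C
3600–4100 m, saturated: Δz = 0.5 km ⇒ ΔT = -2.75°C; T = -0.99°C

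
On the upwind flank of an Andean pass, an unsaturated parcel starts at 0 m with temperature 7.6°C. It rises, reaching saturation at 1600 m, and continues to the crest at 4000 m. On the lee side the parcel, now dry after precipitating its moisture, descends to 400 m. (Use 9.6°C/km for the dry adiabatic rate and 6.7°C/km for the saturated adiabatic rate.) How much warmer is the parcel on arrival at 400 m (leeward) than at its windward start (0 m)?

0–1600 m, dry: Δz = 1.6 km ⇒ ΔT = -15.36°C; T = -7.76°C
1600–4000 m, saturated: Δz = 2.4 km ⇒ ΔT = -16.08°C; T = -23.84°C
4000–400 m, dry descent: Δz = 3.6 km ⇒ ΔT = +34.56°C; T = 10.72°C
Net change vs windward start: 10.72 − 7.6 = +3.12°C

+3.12°C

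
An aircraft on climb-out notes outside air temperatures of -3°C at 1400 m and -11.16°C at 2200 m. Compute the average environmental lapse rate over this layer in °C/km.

10.2°C/km

Γ = −ΔT/Δz = (-3 − (-11.16)) / (2200 − 1400) m
  = 8.16°C / 0.8 km = 10.2°C/km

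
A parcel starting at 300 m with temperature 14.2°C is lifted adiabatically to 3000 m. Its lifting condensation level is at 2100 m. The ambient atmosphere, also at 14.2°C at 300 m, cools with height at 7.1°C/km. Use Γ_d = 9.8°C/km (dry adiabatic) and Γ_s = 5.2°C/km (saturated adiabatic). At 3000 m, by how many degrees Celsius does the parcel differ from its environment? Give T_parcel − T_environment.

-3.15°C (parcel cooler than environment)

Parcel:
  300 → 2100 m (dry, 9.8°C/km): ΔT = -9.8 × 1.8 = -17.64°C → T = -3.44°C
  2100 → 3000 m (saturated, 5.2°C/km): ΔT = -5.2 × 0.9 = -4.68°C → T = -8.12°C
Environment:
  300 → 3000 m (environment, 7.1°C/km): ΔT = -7.1 × 2.7 = -19.17°C → T = -4.97°C
T_parcel − T_env = -8.12 − (-4.97) = -3.15°C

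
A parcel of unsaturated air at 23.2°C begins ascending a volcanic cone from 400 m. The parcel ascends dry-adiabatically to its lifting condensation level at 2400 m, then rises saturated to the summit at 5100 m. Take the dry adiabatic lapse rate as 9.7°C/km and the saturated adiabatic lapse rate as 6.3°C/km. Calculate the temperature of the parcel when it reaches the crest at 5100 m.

400 → 2400 m (dry, 9.7°C/km): ΔT = -9.7 × 2 = -19.4°C → T = 3.8°C
2400 → 5100 m (saturated, 6.3°C/km): ΔT = -6.3 × 2.7 = -17.01°C → T = -13.21°C

-13.21°C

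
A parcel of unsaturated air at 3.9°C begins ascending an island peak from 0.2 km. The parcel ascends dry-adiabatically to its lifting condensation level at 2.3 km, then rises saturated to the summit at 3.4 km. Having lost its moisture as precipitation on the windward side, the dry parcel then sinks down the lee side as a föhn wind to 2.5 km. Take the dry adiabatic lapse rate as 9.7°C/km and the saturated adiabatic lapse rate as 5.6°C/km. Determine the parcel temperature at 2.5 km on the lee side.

From 200 m to 2300 m (dry): cools by 9.7 × 2.1 = 20.37°C, giving -16.47°C.
From 2300 m to 3400 m (saturated): cools by 5.6 × 1.1 = 6.16°C, giving -22.63°C.
From 3400 m to 2500 m (dry descent): warms by 9.7 × 0.9 = 8.73°C, giving -13.9°C.

-13.9°C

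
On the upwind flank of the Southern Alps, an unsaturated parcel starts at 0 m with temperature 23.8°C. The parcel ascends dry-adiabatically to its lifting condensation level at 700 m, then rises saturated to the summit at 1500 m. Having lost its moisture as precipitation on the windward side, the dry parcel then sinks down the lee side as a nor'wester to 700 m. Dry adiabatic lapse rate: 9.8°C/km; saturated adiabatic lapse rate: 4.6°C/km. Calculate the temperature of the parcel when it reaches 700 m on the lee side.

0–700 m, dry: Δz = 0.7 km ⇒ ΔT = -6.86°C; T = 16.94°C
700–1500 m, saturated: Δz = 0.8 km ⇒ ΔT = -3.68°C; T = 13.26°C
1500–700 m, dry descent: Δz = 0.8 km ⇒ ΔT = +7.84°C; T = 21.1°C

21.1°C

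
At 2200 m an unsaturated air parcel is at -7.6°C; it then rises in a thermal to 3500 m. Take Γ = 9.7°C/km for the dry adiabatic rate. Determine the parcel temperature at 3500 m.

-20.21°C

2200–3500 m, dry adiabatic: Δz = 1.3 km ⇒ ΔT = -12.61°C; T = -20.21°C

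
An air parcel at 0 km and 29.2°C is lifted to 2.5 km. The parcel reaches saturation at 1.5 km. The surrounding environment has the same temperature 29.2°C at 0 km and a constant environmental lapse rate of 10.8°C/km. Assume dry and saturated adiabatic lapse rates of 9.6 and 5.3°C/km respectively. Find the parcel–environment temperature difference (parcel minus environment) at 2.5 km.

Parcel:
  0–1500 m, dry: Δz = 1.5 km ⇒ ΔT = -14.4°C; T = 14.8°C
  1500–2500 m, saturated: Δz = 1 km ⇒ ΔT = -5.3°C; T = 9.5°C
Environment:
  0–2500 m, environment: Δz = 2.5 km ⇒ ΔT = -27°C; T = 2.2°C
T_parcel − T_env = 9.5 − 2.2 = +7.3°C

+7.3°C (parcel warmer than environment)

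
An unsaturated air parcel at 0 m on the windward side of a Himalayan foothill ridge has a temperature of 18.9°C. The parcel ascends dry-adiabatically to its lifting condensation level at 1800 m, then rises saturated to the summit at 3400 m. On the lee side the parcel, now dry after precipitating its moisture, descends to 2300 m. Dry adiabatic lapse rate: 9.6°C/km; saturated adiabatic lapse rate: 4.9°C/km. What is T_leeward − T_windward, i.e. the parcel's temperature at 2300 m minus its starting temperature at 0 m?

From 0 m to 1800 m (dry): cools by 9.6 × 1.8 = 17.28°C, giving 1.62°C.
From 1800 m to 3400 m (saturated): cools by 4.9 × 1.6 = 7.84°C, giving -6.22°C.
From 3400 m to 2300 m (dry descent): warms by 9.6 × 1.1 = 10.56°C, giving 4.34°C.
Net change vs windward start: 4.34 − 18.9 = -14.56°C

-14.56°C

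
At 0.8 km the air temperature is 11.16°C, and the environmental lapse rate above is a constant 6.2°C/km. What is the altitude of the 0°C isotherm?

Height above start = (11.16 − 0) / 6.2 = 1.8 km
Altitude = 800 m + 1800 m = 2600 m

2.6 km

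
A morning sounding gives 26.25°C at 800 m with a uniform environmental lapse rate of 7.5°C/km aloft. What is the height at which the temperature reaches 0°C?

Height above start = (26.25 − 0) / 7.5 = 3.5 km
Altitude = 800 m + 3500 m = 4300 m

4300 m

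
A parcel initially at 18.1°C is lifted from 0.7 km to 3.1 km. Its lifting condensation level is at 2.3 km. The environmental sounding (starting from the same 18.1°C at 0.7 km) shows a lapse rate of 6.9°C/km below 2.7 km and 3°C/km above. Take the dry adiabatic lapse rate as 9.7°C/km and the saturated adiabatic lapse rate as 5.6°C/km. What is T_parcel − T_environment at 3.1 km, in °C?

Parcel:
  700–2300 m, dry: Δz = 1.6 km ⇒ ΔT = -15.52°C; T = 2.58°C
  2300–3100 m, saturated: Δz = 0.8 km ⇒ ΔT = -4.48°C; T = -1.9°C
Environment:
  700–2700 m, environment, lower layer: Δz = 2 km ⇒ ΔT = -13.8°C; T = 4.3°C
  2700–3100 m, environment, upper layer: Δz = 0.4 km ⇒ ΔT = -1.2°C; T = 3.1°C
T_parcel − T_env = -1.9 − 3.1 = -5°C

-5°C (parcel cooler than environment)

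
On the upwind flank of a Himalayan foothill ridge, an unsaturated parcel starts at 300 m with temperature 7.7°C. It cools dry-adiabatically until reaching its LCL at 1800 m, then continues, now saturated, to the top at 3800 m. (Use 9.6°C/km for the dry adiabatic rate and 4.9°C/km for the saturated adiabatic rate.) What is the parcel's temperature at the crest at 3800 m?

-16.5°C

300–1800 m, dry: Δz = 1.5 km ⇒ ΔT = -14.4°C; T = -6.7°C
1800–3800 m, saturated: Δz = 2 km ⇒ ΔT = -9.8°C; T = -16.5°C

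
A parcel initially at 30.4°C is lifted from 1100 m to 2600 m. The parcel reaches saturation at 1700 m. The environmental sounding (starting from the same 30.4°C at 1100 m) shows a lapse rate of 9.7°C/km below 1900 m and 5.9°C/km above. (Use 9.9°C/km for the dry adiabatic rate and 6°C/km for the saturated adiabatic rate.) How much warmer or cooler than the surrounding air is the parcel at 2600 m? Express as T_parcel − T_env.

Parcel:
  Dry to 1700 m: -9.9 × 0.6 km = -5.94°C, so T = 24.46°C.
  Saturated to 2600 m: -6 × 0.9 km = -5.4°C, so T = 19.06°C.
Environment:
  Environment, lower layer to 1900 m: -9.7 × 0.8 km = -7.76°C, so T = 22.64°C.
  Environment, upper layer to 2600 m: -5.9 × 0.7 km = -4.13°C, so T = 18.51°C.
T_parcel − T_env = 19.06 − 18.51 = +0.55°C

+0.55°C (parcel warmer than environment)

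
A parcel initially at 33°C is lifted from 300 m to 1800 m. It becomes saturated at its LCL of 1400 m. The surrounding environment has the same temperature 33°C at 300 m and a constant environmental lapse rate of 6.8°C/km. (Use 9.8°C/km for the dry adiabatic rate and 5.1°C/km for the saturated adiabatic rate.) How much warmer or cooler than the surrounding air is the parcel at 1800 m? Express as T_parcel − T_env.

Parcel:
  300–1400 m, dry: Δz = 1.1 km ⇒ ΔT = -10.78°C; T = 22.22°C
  1400–1800 m, saturated: Δz = 0.4 km ⇒ ΔT = -2.04°C; T = 20.18°C
Environment:
  300–1800 m, environment: Δz = 1.5 km ⇒ ΔT = -10.2°C; T = 22.8°C
T_parcel − T_env = 20.18 − 22.8 = -2.62°C

-2.62°C (parcel cooler than environment)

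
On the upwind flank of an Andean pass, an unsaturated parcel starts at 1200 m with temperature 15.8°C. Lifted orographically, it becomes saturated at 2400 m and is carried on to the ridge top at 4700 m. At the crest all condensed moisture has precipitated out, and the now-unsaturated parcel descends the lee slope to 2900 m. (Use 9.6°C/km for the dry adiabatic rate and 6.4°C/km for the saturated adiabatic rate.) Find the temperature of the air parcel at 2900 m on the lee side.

6.84°C

1200 → 2400 m (dry, 9.6°C/km): ΔT = -9.6 × 1.2 = -11.52°C → T = 4.28°C
2400 → 4700 m (saturated, 6.4°C/km): ΔT = -6.4 × 2.3 = -14.72°C → T = -10.44°C
4700 → 2900 m (dry descent, 9.6°C/km): ΔT = +9.6 × 1.8 = +17.28°C → T = 6.84°C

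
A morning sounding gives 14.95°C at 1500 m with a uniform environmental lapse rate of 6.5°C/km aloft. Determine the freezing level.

3800 m

Height above start = (14.95 − 0) / 6.5 = 2.3 km
Altitude = 1500 m + 2300 m = 3800 m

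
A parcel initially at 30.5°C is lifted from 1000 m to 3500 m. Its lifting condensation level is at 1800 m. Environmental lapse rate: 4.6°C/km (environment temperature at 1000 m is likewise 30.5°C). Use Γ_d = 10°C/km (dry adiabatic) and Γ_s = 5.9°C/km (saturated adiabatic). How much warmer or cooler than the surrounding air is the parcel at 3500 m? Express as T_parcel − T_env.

Parcel:
  1000–1800 m, dry: Δz = 0.8 km ⇒ ΔT = -8°C; T = 22.5°C
  1800–3500 m, saturated: Δz = 1.7 km ⇒ ΔT = -10.03°C; T = 12.47°C
Environment:
  1000–3500 m, environment: Δz = 2.5 km ⇒ ΔT = -11.5°C; T = 19°C
T_parcel − T_env = 12.47 − 19 = -6.53°C

-6.53°C (parcel cooler than environment)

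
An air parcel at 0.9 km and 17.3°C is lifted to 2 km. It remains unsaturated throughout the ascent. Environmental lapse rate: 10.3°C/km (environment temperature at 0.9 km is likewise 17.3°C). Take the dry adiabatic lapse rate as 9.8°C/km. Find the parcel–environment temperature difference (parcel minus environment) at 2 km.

Parcel:
  From 900 m to 2000 m (dry): cools by 9.8 × 1.1 = 10.78°C, giving 6.52°C.
Environment:
  From 900 m to 2000 m (environment): cools by 10.3 × 1.1 = 11.33°C, giving 5.97°C.
T_parcel − T_env = 6.52 − 5.97 = +0.55°C

+0.55°C (parcel warmer than environment)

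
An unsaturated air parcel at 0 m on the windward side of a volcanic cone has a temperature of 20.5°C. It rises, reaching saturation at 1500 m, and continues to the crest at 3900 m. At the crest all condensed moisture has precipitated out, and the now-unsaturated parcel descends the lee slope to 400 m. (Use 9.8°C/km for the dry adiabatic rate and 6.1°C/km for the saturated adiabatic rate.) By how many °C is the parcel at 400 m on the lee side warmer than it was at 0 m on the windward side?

Dry to 1500 m: -9.8 × 1.5 km = -14.7°C, so T = 5.8°C.
Saturated to 3900 m: -6.1 × 2.4 km = -14.64°C, so T = -8.84°C.
Dry descent to 400 m: +9.8 × 3.5 km = +34.3°C, so T = 25.46°C.
Net change vs windward start: 25.46 − 20.5 = +4.96°C

+4.96°C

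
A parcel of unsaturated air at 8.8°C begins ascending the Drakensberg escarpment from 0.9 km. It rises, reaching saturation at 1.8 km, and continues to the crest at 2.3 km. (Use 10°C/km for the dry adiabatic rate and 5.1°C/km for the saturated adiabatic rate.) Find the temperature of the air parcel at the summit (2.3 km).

900–1800 m, dry: Δz = 0.9 km ⇒ ΔT = -9°C; T = -0.2°C
1800–2300 m, saturated: Δz = 0.5 km ⇒ ΔT = -2.55°C; T = -2.75°C

-2.75°C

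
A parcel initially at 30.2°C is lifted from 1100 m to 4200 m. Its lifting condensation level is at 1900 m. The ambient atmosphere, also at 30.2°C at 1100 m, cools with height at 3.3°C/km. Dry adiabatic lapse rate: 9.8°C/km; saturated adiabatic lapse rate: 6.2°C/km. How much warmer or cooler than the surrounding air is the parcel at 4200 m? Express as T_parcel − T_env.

-11.87°C (parcel cooler than environment)

Parcel:
  From 1100 m to 1900 m (dry): cools by 9.8 × 0.8 = 7.84°C, giving 22.36°C.
  From 1900 m to 4200 m (saturated): cools by 6.2 × 2.3 = 14.26°C, giving 8.1°C.
Environment:
  From 1100 m to 4200 m (environment): cools by 3.3 × 3.1 = 10.23°C, giving 19.97°C.
T_parcel − T_env = 8.1 − 19.97 = -11.87°C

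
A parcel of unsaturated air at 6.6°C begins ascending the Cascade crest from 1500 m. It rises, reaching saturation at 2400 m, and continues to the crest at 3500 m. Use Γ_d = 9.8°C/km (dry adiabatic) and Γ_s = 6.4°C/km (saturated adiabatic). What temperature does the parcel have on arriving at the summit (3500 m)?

-9.26°C

1500–2400 m, dry: Δz = 0.9 km ⇒ ΔT = -8.82°C; T = -2.22°C
2400–3500 m, saturated: Δz = 1.1 km ⇒ ΔT = -7.04°C; T = -9.26°C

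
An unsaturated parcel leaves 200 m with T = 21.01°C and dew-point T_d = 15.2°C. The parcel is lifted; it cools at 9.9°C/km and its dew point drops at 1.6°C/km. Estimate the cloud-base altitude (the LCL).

900 m

T and T_d converge at 9.9 − 1.6 = 8.3°C per km
Height above start = (21.01 − 15.2) / 8.3 = 0.7 km
LCL altitude = 200 m + 700 m = 900 m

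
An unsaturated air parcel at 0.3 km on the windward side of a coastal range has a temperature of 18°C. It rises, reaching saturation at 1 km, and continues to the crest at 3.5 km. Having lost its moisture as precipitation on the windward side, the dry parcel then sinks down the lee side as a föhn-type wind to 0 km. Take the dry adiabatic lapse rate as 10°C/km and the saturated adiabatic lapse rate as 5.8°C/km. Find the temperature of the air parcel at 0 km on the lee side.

300–1000 m, dry: Δz = 0.7 km ⇒ ΔT = -7°C; T = 11°C
1000–3500 m, saturated: Δz = 2.5 km ⇒ ΔT = -14.5°C; T = -3.5°C
3500–0 m, dry descent: Δz = 3.5 km ⇒ ΔT = +35°C; T = 31.5°C

31.5°C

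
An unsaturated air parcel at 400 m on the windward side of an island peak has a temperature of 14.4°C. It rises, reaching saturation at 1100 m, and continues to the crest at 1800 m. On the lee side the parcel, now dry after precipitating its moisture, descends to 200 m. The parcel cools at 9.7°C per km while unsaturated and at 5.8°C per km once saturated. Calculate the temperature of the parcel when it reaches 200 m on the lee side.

400 → 1100 m (dry, 9.7°C/km): ΔT = -9.7 × 0.7 = -6.79°C → T = 7.61°C
1100 → 1800 m (saturated, 5.8°C/km): ΔT = -5.8 × 0.7 = -4.06°C → T = 3.55°C
1800 → 200 m (dry descent, 9.7°C/km): ΔT = +9.7 × 1.6 = +15.52°C → T = 19.07°C

19.07°C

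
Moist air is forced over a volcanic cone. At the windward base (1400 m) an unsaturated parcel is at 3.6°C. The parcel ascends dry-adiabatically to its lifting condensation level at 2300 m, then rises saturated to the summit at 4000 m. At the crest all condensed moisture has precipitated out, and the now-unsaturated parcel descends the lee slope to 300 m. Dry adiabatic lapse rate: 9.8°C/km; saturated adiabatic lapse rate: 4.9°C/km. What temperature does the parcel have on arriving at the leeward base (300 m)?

22.71°C

Dry to 2300 m: -9.8 × 0.9 km = -8.82°C, so T = -5.22°C.
Saturated to 4000 m: -4.9 × 1.7 km = -8.33°C, so T = -13.55°C.
Dry descent to 300 m: +9.8 × 3.7 km = +36.26°C, so T = 22.71°C.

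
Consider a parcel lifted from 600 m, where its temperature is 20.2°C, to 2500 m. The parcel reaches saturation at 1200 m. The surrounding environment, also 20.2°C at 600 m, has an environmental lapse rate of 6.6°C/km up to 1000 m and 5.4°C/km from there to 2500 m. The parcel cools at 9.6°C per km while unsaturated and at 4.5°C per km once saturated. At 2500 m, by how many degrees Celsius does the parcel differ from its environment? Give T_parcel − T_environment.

-0.87°C (parcel cooler than environment)

Parcel:
  From 600 m to 1200 m (dry): cools by 9.6 × 0.6 = 5.76°C, giving 14.44°C.
  From 1200 m to 2500 m (saturated): cools by 4.5 × 1.3 = 5.85°C, giving 8.59°C.
Environment:
  From 600 m to 1000 m (environment, lower layer): cools by 6.6 × 0.4 = 2.64°C, giving 17.56°C.
  From 1000 m to 2500 m (environment, upper layer): cools by 5.4 × 1.5 = 8.1°C, giving 9.46°C.
T_parcel − T_env = 8.59 − 9.46 = -0.87°C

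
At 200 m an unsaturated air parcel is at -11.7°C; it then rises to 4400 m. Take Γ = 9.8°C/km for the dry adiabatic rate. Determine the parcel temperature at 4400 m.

-52.86°C

200 → 4400 m (dry adiabatic, 9.8°C/km): ΔT = -9.8 × 4.2 = -41.16°C → T = -52.86°C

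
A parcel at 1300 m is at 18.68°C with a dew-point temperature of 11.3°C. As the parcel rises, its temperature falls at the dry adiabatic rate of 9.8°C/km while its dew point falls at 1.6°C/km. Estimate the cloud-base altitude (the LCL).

2200 m

T and T_d converge at 9.8 − 1.6 = 8.2°C per km
Height above start = (18.68 − 11.3) / 8.2 = 0.9 km
LCL altitude = 1300 m + 900 m = 2200 m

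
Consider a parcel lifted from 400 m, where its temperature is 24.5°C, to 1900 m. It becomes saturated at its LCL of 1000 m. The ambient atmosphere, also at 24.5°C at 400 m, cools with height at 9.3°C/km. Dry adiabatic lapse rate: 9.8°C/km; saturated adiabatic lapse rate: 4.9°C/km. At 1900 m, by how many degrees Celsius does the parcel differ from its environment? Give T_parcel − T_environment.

+3.66°C (parcel warmer than environment)

Parcel:
  400 → 1000 m (dry, 9.8°C/km): ΔT = -9.8 × 0.6 = -5.88°C → T = 18.62°C
  1000 → 1900 m (saturated, 4.9°C/km): ΔT = -4.9 × 0.9 = -4.41°C → T = 14.21°C
Environment:
  400 → 1900 m (environment, 9.3°C/km): ΔT = -9.3 × 1.5 = -13.95°C → T = 10.55°C
T_parcel − T_env = 14.21 − 10.55 = +3.66°C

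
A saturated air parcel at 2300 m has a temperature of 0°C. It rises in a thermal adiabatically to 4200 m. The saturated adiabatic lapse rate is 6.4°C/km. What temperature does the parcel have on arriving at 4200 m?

2300 → 4200 m (saturated adiabatic, 6.4°C/km): ΔT = -6.4 × 1.9 = -12.16°C → T = -12.16°C

-12.16°C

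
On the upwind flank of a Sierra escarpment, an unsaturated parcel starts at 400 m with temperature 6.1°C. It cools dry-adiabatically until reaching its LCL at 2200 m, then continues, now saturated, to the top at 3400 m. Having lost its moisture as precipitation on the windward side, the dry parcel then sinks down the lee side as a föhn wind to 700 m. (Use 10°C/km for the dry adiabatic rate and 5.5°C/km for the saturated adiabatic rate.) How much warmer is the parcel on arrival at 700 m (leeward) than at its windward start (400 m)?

Dry to 2200 m: -10 × 1.8 km = -18°C, so T = -11.9°C.
Saturated to 3400 m: -5.5 × 1.2 km = -6.6°C, so T = -18.5°C.
Dry descent to 700 m: +10 × 2.7 km = +27°C, so T = 8.5°C.
Net change vs windward start: 8.5 − 6.1 = +2.4°C

+2.4°C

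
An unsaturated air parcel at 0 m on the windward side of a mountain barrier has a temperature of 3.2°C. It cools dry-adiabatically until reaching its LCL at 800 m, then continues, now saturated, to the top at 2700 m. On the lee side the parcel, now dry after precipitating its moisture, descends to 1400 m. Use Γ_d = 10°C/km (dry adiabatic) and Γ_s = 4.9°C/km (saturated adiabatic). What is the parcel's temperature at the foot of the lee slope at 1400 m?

0 → 800 m (dry, 10°C/km): ΔT = -10 × 0.8 = -8°C → T = -4.8°C
800 → 2700 m (saturated, 4.9°C/km): ΔT = -4.9 × 1.9 = -9.31°C → T = -14.11°C
2700 → 1400 m (dry descent, 10°C/km): ΔT = +10 × 1.3 = +13°C → T = -1.11°C

-1.11°C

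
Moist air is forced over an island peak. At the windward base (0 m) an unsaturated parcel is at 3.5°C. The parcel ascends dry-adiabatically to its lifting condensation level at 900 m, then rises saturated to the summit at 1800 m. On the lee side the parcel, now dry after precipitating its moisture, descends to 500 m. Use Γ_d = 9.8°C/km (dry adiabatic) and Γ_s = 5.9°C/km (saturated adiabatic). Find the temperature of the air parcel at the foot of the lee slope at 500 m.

2.11°C

0 → 900 m (dry, 9.8°C/km): ΔT = -9.8 × 0.9 = -8.82°C → T = -5.32°C
900 → 1800 m (saturated, 5.9°C/km): ΔT = -5.9 × 0.9 = -5.31°C → T = -10.63°C
1800 → 500 m (dry descent, 9.8°C/km): ΔT = +9.8 × 1.3 = +12.74°C → T = 2.11°C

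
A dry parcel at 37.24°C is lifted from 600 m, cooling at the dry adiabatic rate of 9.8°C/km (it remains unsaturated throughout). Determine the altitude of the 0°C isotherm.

4400 m

Height above start = (37.24 − 0) / 9.8 = 3.8 km
Altitude = 600 m + 3800 m = 4400 m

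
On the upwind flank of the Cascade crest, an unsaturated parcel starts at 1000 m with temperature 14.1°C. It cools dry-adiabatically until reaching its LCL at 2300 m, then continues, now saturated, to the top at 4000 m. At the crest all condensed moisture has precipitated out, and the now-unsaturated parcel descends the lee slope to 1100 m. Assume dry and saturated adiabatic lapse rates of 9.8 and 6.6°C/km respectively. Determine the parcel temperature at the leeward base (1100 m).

18.56°C

From 1000 m to 2300 m (dry): cools by 9.8 × 1.3 = 12.74°C, giving 1.36°C.
From 2300 m to 4000 m (saturated): cools by 6.6 × 1.7 = 11.22°C, giving -9.86°C.
From 4000 m to 1100 m (dry descent): warms by 9.8 × 2.9 = 28.42°C, giving 18.56°C.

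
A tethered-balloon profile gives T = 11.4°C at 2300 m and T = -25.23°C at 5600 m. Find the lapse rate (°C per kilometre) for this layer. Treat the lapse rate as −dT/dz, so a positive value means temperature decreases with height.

11.1°C/km

Γ = −ΔT/Δz = (11.4 − (-25.23)) / (5600 − 2300) m
  = 36.63°C / 3.3 km = 11.1°C/km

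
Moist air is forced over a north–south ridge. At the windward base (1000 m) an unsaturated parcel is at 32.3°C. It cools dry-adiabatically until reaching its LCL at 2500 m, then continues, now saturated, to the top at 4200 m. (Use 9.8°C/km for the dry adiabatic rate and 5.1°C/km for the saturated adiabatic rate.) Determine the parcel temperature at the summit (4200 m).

From 1000 m to 2500 m (dry): cools by 9.8 × 1.5 = 14.7°C, giving 17.6°C.
From 2500 m to 4200 m (saturated): cools by 5.1 × 1.7 = 8.67°C, giving 8.93°C.

8.93°C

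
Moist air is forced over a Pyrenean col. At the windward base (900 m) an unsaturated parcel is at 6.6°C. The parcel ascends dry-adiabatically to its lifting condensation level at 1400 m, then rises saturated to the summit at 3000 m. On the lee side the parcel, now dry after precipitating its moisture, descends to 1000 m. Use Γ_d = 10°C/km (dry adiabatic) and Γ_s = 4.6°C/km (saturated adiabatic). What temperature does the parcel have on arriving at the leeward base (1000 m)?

Dry to 1400 m: -10 × 0.5 km = -5°C, so T = 1.6°C.
Saturated to 3000 m: -4.6 × 1.6 km = -7.36°C, so T = -5.76°C.
Dry descent to 1000 m: +10 × 2 km = +20°C, so T = 14.24°C.

14.24°C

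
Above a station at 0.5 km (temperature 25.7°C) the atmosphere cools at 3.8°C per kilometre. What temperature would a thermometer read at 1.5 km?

500 → 1500 m (environmental, 3.8°C/km): ΔT = -3.8 × 1 = -3.8°C → T = 21.9°C

21.9°C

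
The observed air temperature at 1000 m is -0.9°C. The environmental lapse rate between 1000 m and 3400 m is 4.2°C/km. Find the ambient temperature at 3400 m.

-10.98°C

Environmental to 3400 m: -4.2 × 2.4 km = -10.08°C, so T = -10.98°C.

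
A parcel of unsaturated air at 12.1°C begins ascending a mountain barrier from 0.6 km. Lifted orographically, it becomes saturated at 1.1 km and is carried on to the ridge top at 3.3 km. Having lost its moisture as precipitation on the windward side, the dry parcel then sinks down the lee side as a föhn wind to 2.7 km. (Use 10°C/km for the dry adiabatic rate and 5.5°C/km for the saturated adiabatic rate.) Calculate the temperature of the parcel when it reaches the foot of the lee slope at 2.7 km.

1°C

Dry to 1100 m: -10 × 0.5 km = -5°C, so T = 7.1°C.
Saturated to 3300 m: -5.5 × 2.2 km = -12.1°C, so T = -5°C.
Dry descent to 2700 m: +10 × 0.6 km = +6°C, so T = 1°C.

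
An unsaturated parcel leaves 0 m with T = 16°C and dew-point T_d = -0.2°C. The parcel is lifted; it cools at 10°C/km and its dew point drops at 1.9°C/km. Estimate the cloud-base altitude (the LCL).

T and T_d converge at 10 − 1.9 = 8.1°C per km
Height above start = (16 − (-0.2)) / 8.1 = 2 km
LCL altitude = 0 m + 2000 m = 2000 m

2000 m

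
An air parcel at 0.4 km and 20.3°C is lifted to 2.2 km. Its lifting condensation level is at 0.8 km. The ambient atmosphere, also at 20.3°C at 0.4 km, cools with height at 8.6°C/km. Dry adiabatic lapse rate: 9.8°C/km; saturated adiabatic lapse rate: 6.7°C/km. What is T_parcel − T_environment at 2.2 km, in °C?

Parcel:
  Dry to 800 m: -9.8 × 0.4 km = -3.92°C, so T = 16.38°C.
  Saturated to 2200 m: -6.7 × 1.4 km = -9.38°C, so T = 7°C.
Environment:
  Environment to 2200 m: -8.6 × 1.8 km = -15.48°C, so T = 4.82°C.
T_parcel − T_env = 7 − 4.82 = +2.18°C

+2.18°C (parcel warmer than environment)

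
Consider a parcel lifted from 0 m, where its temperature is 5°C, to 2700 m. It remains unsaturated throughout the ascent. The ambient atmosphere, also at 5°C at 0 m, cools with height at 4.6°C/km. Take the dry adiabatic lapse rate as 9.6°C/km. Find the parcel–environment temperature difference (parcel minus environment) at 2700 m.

-13.5°C (parcel cooler than environment)

Parcel:
  0 → 2700 m (dry, 9.6°C/km): ΔT = -9.6 × 2.7 = -25.92°C → T = -20.92°C
Environment:
  0 → 2700 m (environment, 4.6°C/km): ΔT = -4.6 × 2.7 = -12.42°C → T = -7.42°C
T_parcel − T_env = -20.92 − (-7.42) = -13.5°C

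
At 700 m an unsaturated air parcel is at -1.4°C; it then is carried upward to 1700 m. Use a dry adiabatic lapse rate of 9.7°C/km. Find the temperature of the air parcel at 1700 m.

-11.1°C

From 700 m to 1700 m (dry adiabatic): cools by 9.7 × 1 = 9.7°C, giving -11.1°C.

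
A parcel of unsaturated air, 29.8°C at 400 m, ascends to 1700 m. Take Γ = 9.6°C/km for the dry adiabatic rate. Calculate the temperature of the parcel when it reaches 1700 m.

400–1700 m, dry adiabatic: Δz = 1.3 km ⇒ ΔT = -12.48°C; T = 17.32°C

17.32°C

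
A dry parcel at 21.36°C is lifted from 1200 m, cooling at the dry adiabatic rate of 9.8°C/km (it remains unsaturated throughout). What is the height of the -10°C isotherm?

Height above start = (21.36 − (-10)) / 9.8 = 3.2 km
Altitude = 1200 m + 3200 m = 4400 m

4400 m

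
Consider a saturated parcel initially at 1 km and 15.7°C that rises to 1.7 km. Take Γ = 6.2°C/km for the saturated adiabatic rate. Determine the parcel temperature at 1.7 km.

11.36°C

From 1000 m to 1700 m (saturated adiabatic): cools by 6.2 × 0.7 = 4.34°C, giving 11.36°C.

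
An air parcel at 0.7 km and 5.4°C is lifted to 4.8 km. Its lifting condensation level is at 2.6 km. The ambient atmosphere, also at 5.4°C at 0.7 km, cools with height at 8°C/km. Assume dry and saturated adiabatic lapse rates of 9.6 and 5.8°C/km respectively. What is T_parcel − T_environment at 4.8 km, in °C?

Parcel:
  700–2600 m, dry: Δz = 1.9 km ⇒ ΔT = -18.24°C; T = -12.84°C
  2600–4800 m, saturated: Δz = 2.2 km ⇒ ΔT = -12.76°C; T = -25.6°C
Environment:
  700–4800 m, environment: Δz = 4.1 km ⇒ ΔT = -32.8°C; T = -27.4°C
T_parcel − T_env = -25.6 − (-27.4) = +1.8°C

+1.8°C (parcel warmer than environment)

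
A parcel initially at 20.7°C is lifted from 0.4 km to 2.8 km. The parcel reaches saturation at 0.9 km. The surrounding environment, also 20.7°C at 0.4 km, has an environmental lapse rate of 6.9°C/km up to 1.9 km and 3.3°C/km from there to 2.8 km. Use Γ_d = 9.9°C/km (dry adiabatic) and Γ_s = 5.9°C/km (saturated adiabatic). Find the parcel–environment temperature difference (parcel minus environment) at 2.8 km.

Parcel:
  400–900 m, dry: Δz = 0.5 km ⇒ ΔT = -4.95°C; T = 15.75°C
  900–2800 m, saturated: Δz = 1.9 km ⇒ ΔT = -11.21°C; T = 4.54°C
Environment:
  400–1900 m, environment, lower layer: Δz = 1.5 km ⇒ ΔT = -10.35°C; T = 10.35°C
  1900–2800 m, environment, upper layer: Δz = 0.9 km ⇒ ΔT = -2.97°C; T = 7.38°C
T_parcel − T_env = 4.54 − 7.38 = -2.84°C

-2.84°C (parcel cooler than environment)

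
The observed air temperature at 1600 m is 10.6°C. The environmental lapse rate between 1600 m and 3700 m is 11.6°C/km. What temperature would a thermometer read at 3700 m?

Environmental to 3700 m: -11.6 × 2.1 km = -24.36°C, so T = -13.76°C.

-13.76°C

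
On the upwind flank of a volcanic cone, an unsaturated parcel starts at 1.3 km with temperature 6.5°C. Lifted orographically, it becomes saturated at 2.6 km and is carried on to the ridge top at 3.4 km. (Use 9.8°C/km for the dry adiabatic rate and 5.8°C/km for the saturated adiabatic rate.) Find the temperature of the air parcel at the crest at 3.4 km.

-10.88°C

Dry to 2600 m: -9.8 × 1.3 km = -12.74°C, so T = -6.24°C.
Saturated to 3400 m: -5.8 × 0.8 km = -4.64°C, so T = -10.88°C.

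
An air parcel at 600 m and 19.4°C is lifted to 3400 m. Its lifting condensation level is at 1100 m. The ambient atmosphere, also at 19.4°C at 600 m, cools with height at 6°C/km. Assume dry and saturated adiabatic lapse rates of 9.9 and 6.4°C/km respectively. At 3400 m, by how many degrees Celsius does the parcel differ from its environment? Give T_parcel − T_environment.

-2.87°C (parcel cooler than environment)

Parcel:
  600 → 1100 m (dry, 9.9°C/km): ΔT = -9.9 × 0.5 = -4.95°C → T = 14.45°C
  1100 → 3400 m (saturated, 6.4°C/km): ΔT = -6.4 × 2.3 = -14.72°C → T = -0.27°C
Environment:
  600 → 3400 m (environment, 6°C/km): ΔT = -6 × 2.8 = -16.8°C → T = 2.6°C
T_parcel − T_env = -0.27 − 2.6 = -2.87°C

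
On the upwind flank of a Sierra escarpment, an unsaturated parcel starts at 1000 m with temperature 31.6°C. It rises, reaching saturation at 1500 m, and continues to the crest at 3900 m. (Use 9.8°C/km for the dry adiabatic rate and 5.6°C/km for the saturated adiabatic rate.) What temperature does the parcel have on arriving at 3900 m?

1000–1500 m, dry: Δz = 0.5 km ⇒ ΔT = -4.9°C; T = 26.7°C
1500–3900 m, saturated: Δz = 2.4 km ⇒ ΔT = -13.44°C; T = 13.26°C

13.26°C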